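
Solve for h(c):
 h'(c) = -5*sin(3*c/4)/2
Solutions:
 h(c) = C1 + 10*cos(3*c/4)/3


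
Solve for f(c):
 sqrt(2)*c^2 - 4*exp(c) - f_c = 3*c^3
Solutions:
 f(c) = C1 - 3*c^4/4 + sqrt(2)*c^3/3 - 4*exp(c)


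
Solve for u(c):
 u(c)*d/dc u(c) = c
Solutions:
 u(c) = -sqrt(C1 + c^2)
 u(c) = sqrt(C1 + c^2)


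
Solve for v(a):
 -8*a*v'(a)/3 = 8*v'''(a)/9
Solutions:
 v(a) = C1 + Integral(C2*airyai(-3^(1/3)*a) + C3*airybi(-3^(1/3)*a), a)


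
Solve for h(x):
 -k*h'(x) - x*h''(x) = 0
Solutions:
 h(x) = C1 + x^(1 - re(k))*(C2*sin(log(x)*Abs(im(k))) + C3*cos(log(x)*im(k)))


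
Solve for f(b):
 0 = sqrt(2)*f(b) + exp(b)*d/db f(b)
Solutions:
 f(b) = C1*exp(sqrt(2)*exp(-b))


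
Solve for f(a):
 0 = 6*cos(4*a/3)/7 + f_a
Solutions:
 f(a) = C1 - 9*sin(4*a/3)/14


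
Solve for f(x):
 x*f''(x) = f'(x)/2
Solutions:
 f(x) = C1 + C2*x^(3/2)


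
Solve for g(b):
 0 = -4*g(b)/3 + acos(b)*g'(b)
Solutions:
 g(b) = C1*exp(4*Integral(1/acos(b), b)/3)


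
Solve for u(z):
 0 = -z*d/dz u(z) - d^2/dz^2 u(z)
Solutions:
 u(z) = C1 + C2*erf(sqrt(2)*z/2)


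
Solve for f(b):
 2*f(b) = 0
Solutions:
 f(b) = 0


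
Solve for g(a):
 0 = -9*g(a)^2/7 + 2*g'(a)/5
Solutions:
 g(a) = -14/(C1 + 45*a)


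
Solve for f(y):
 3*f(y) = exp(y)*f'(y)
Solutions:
 f(y) = C1*exp(-3*exp(-y))


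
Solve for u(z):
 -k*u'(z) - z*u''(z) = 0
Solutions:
 u(z) = C1 + z^(1 - re(k))*(C2*sin(log(z)*Abs(im(k))) + C3*cos(log(z)*im(k)))


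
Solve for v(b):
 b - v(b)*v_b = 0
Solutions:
 v(b) = -sqrt(C1 + b^2)
 v(b) = sqrt(C1 + b^2)


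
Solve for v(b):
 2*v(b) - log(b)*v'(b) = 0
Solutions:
 v(b) = C1*exp(2*li(b))


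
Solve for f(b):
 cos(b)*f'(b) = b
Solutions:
 f(b) = C1 + Integral(b/cos(b), b)


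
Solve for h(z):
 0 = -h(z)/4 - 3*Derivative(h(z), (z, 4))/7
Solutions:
 h(z) = (C1*sin(3^(3/4)*7^(1/4)*z/6) + C2*cos(3^(3/4)*7^(1/4)*z/6))*exp(-3^(3/4)*7^(1/4)*z/6) + (C3*sin(3^(3/4)*7^(1/4)*z/6) + C4*cos(3^(3/4)*7^(1/4)*z/6))*exp(3^(3/4)*7^(1/4)*z/6)


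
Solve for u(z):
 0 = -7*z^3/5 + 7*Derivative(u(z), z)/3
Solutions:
 u(z) = C1 + 3*z^4/20


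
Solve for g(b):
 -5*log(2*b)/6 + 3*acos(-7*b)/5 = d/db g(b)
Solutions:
 g(b) = C1 - 5*b*log(b)/6 + 3*b*acos(-7*b)/5 - 5*b*log(2)/6 + 5*b/6 + 3*sqrt(1 - 49*b^2)/35


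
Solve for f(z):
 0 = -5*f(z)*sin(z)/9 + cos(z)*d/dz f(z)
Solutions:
 f(z) = C1/cos(z)^(5/9)


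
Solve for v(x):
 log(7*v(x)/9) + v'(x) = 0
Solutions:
 -Integral(1/(-log(_y) - log(7) + 2*log(3)), (_y, v(x))) = C1 - x


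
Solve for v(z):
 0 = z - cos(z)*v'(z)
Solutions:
 v(z) = C1 + Integral(z/cos(z), z)


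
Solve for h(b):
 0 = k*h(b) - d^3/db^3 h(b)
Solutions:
 h(b) = C1*exp(b*k^(1/3)) + C2*exp(b*k^(1/3)*(-1 + sqrt(3)*I)/2) + C3*exp(-b*k^(1/3)*(1 + sqrt(3)*I)/2)


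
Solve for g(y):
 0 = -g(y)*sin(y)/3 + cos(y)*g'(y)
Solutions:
 g(y) = C1/cos(y)^(1/3)


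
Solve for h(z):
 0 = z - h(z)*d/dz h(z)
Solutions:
 h(z) = -sqrt(C1 + z^2)
 h(z) = sqrt(C1 + z^2)


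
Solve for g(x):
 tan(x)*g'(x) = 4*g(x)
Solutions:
 g(x) = C1*sin(x)^4


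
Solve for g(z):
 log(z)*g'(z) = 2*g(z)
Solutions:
 g(z) = C1*exp(2*li(z))


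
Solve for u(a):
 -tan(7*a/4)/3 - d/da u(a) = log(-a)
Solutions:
 u(a) = C1 - a*log(-a) + a + 4*log(cos(7*a/4))/21


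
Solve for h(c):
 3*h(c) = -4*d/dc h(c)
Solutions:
 h(c) = C1*exp(-3*c/4)


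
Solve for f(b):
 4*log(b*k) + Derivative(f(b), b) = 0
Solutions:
 f(b) = C1 - 4*b*log(b*k) + 4*b


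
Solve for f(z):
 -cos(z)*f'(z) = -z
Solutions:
 f(z) = C1 + Integral(z/cos(z), z)


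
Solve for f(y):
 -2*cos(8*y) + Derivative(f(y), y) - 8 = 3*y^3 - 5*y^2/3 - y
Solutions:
 f(y) = C1 + 3*y^4/4 - 5*y^3/9 - y^2/2 + 8*y + sin(8*y)/4


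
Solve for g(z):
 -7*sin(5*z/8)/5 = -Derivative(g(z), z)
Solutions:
 g(z) = C1 - 56*cos(5*z/8)/25


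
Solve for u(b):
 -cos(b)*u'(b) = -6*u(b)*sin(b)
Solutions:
 u(b) = C1/cos(b)^6


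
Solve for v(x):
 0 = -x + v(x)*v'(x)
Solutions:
 v(x) = -sqrt(C1 + x^2)
 v(x) = sqrt(C1 + x^2)


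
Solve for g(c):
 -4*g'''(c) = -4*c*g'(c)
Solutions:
 g(c) = C1 + Integral(C2*airyai(c) + C3*airybi(c), c)


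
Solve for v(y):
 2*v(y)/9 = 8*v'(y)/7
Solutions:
 v(y) = C1*exp(7*y/36)


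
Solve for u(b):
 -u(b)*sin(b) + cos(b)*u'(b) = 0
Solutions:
 u(b) = C1/cos(b)


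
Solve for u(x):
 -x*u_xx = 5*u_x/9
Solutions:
 u(x) = C1 + C2*x^(4/9)


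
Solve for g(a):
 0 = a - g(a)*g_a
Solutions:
 g(a) = -sqrt(C1 + a^2)
 g(a) = sqrt(C1 + a^2)


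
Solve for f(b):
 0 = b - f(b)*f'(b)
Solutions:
 f(b) = -sqrt(C1 + b^2)
 f(b) = sqrt(C1 + b^2)


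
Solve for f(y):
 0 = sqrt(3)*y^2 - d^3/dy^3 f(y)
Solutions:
 f(y) = C1 + C2*y + C3*y^2 + sqrt(3)*y^5/60


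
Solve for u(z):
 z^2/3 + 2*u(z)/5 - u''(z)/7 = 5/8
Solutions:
 u(z) = C1*exp(-sqrt(70)*z/5) + C2*exp(sqrt(70)*z/5) - 5*z^2/6 + 325/336


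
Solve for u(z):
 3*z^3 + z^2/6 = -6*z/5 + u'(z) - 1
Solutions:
 u(z) = C1 + 3*z^4/4 + z^3/18 + 3*z^2/5 + z


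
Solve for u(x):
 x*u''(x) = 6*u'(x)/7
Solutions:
 u(x) = C1 + C2*x^(13/7)


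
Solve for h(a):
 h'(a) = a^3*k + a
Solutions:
 h(a) = C1 + a^4*k/4 + a^2/2


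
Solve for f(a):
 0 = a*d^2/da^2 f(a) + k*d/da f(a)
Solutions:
 f(a) = C1 + a^(1 - re(k))*(C2*sin(log(a)*Abs(im(k))) + C3*cos(log(a)*im(k)))


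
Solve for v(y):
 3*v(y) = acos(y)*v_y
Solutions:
 v(y) = C1*exp(3*Integral(1/acos(y), y))


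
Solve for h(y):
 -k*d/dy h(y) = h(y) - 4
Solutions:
 h(y) = C1*exp(-y/k) + 4


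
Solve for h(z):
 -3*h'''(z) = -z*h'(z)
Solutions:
 h(z) = C1 + Integral(C2*airyai(3^(2/3)*z/3) + C3*airybi(3^(2/3)*z/3), z)


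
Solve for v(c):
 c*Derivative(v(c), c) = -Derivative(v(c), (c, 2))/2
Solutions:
 v(c) = C1 + C2*erf(c)


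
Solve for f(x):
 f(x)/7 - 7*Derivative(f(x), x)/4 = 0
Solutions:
 f(x) = C1*exp(4*x/49)


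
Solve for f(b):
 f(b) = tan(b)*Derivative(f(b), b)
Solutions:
 f(b) = C1*sin(b)


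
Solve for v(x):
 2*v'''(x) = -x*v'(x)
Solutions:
 v(x) = C1 + Integral(C2*airyai(-2^(2/3)*x/2) + C3*airybi(-2^(2/3)*x/2), x)


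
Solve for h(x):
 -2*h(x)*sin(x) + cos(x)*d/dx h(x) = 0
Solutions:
 h(x) = C1/cos(x)^2


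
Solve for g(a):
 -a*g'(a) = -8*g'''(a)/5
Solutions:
 g(a) = C1 + Integral(C2*airyai(5^(1/3)*a/2) + C3*airybi(5^(1/3)*a/2), a)


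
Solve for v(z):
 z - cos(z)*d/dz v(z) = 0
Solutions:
 v(z) = C1 + Integral(z/cos(z), z)


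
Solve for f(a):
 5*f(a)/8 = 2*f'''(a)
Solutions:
 f(a) = C3*exp(2^(2/3)*5^(1/3)*a/4) + (C1*sin(2^(2/3)*sqrt(3)*5^(1/3)*a/8) + C2*cos(2^(2/3)*sqrt(3)*5^(1/3)*a/8))*exp(-2^(2/3)*5^(1/3)*a/8)


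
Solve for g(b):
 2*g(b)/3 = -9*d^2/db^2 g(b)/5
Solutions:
 g(b) = C1*sin(sqrt(30)*b/9) + C2*cos(sqrt(30)*b/9)


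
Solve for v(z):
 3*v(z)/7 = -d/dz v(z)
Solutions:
 v(z) = C1*exp(-3*z/7)


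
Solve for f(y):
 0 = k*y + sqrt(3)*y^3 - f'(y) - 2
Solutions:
 f(y) = C1 + k*y^2/2 + sqrt(3)*y^4/4 - 2*y


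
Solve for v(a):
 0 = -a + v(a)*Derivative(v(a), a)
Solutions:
 v(a) = -sqrt(C1 + a^2)
 v(a) = sqrt(C1 + a^2)


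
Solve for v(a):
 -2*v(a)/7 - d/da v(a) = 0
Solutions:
 v(a) = C1*exp(-2*a/7)


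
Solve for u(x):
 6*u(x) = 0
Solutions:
 u(x) = 0


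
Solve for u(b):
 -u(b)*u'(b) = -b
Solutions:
 u(b) = -sqrt(C1 + b^2)
 u(b) = sqrt(C1 + b^2)


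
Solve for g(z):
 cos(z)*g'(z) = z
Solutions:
 g(z) = C1 + Integral(z/cos(z), z)


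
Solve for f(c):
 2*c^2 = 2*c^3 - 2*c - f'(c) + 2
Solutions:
 f(c) = C1 + c^4/2 - 2*c^3/3 - c^2 + 2*c


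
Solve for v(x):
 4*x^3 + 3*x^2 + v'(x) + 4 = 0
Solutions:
 v(x) = C1 - x^4 - x^3 - 4*x


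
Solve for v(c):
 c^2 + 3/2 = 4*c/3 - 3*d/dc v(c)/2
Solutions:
 v(c) = C1 - 2*c^3/9 + 4*c^2/9 - c


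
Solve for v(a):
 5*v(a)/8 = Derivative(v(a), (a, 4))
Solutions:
 v(a) = C1*exp(-10^(1/4)*a/2) + C2*exp(10^(1/4)*a/2) + C3*sin(10^(1/4)*a/2) + C4*cos(10^(1/4)*a/2)


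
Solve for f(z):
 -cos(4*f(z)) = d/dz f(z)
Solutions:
 f(z) = -asin((C1 + exp(8*z))/(C1 - exp(8*z)))/4 + pi/4
 f(z) = asin((C1 + exp(8*z))/(C1 - exp(8*z)))/4


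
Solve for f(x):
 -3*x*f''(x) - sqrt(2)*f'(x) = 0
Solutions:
 f(x) = C1 + C2*x^(1 - sqrt(2)/3)


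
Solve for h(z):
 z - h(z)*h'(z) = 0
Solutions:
 h(z) = -sqrt(C1 + z^2)
 h(z) = sqrt(C1 + z^2)


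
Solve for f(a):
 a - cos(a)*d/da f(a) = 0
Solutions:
 f(a) = C1 + Integral(a/cos(a), a)


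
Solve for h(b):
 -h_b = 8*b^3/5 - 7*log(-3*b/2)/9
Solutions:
 h(b) = C1 - 2*b^4/5 + 7*b*log(-b)/9 + 7*b*(-1 - log(2) + log(3))/9


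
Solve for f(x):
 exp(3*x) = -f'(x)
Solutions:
 f(x) = C1 - exp(3*x)/3


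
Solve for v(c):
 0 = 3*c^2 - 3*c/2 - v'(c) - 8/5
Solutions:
 v(c) = C1 + c^3 - 3*c^2/4 - 8*c/5


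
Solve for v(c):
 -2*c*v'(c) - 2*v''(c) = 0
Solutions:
 v(c) = C1 + C2*erf(sqrt(2)*c/2)


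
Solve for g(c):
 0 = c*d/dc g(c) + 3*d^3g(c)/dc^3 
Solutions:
 g(c) = C1 + Integral(C2*airyai(-3^(2/3)*c/3) + C3*airybi(-3^(2/3)*c/3), c)


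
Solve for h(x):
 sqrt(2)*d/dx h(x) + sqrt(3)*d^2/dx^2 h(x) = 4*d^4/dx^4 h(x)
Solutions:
 h(x) = C1 + C2*exp(-x*(3^(5/6)/(sqrt(18 - sqrt(3)) + 3*sqrt(2))^(1/3) + 3^(2/3)*(sqrt(18 - sqrt(3)) + 3*sqrt(2))^(1/3))/12)*sin(x*(-3^(1/6)*(sqrt(18 - sqrt(3)) + 3*sqrt(2))^(1/3) + 3^(1/3)/(sqrt(18 - sqrt(3)) + 3*sqrt(2))^(1/3))/4) + C3*exp(-x*(3^(5/6)/(sqrt(18 - sqrt(3)) + 3*sqrt(2))^(1/3) + 3^(2/3)*(sqrt(18 - sqrt(3)) + 3*sqrt(2))^(1/3))/12)*cos(x*(-3^(1/6)*(sqrt(18 - sqrt(3)) + 3*sqrt(2))^(1/3) + 3^(1/3)/(sqrt(18 - sqrt(3)) + 3*sqrt(2))^(1/3))/4) + C4*exp(x*(3^(5/6)/(sqrt(18 - sqrt(3)) + 3*sqrt(2))^(1/3) + 3^(2/3)*(sqrt(18 - sqrt(3)) + 3*sqrt(2))^(1/3))/6)


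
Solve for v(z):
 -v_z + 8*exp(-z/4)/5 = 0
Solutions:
 v(z) = C1 - 32*exp(-z/4)/5


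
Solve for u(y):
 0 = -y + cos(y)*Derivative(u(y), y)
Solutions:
 u(y) = C1 + Integral(y/cos(y), y)


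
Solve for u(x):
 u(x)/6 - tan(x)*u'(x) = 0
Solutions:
 u(x) = C1*sin(x)^(1/6)


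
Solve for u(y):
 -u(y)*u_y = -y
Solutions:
 u(y) = -sqrt(C1 + y^2)
 u(y) = sqrt(C1 + y^2)


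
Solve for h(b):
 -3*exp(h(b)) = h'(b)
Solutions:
 h(b) = log(1/(C1 + 3*b))


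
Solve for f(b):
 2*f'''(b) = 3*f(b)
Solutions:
 f(b) = C3*exp(2^(2/3)*3^(1/3)*b/2) + (C1*sin(2^(2/3)*3^(5/6)*b/4) + C2*cos(2^(2/3)*3^(5/6)*b/4))*exp(-2^(2/3)*3^(1/3)*b/4)


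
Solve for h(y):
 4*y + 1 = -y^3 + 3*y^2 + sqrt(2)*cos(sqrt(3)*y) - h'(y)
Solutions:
 h(y) = C1 - y^4/4 + y^3 - 2*y^2 - y + sqrt(6)*sin(sqrt(3)*y)/3


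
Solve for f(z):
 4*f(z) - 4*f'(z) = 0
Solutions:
 f(z) = C1*exp(z)


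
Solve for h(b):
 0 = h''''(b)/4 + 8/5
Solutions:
 h(b) = C1 + C2*b + C3*b^2 + C4*b^3 - 4*b^4/15


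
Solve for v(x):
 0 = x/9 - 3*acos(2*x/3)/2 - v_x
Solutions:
 v(x) = C1 + x^2/18 - 3*x*acos(2*x/3)/2 + 3*sqrt(9 - 4*x^2)/4


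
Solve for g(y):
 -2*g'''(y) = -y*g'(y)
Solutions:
 g(y) = C1 + Integral(C2*airyai(2^(2/3)*y/2) + C3*airybi(2^(2/3)*y/2), y)


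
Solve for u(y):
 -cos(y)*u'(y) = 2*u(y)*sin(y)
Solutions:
 u(y) = C1*cos(y)^2


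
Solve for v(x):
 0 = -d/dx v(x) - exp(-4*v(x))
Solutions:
 v(x) = log(-I*(C1 - 4*x)^(1/4))
 v(x) = log(I*(C1 - 4*x)^(1/4))
 v(x) = log(-(C1 - 4*x)^(1/4))
 v(x) = log(C1 - 4*x)/4


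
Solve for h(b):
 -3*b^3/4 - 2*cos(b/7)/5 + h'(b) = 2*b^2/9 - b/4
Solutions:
 h(b) = C1 + 3*b^4/16 + 2*b^3/27 - b^2/8 + 14*sin(b/7)/5


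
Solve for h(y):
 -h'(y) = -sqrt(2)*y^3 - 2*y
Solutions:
 h(y) = C1 + sqrt(2)*y^4/4 + y^2


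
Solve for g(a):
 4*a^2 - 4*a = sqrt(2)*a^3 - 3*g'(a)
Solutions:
 g(a) = C1 + sqrt(2)*a^4/12 - 4*a^3/9 + 2*a^2/3


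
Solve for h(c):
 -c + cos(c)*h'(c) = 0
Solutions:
 h(c) = C1 + Integral(c/cos(c), c)


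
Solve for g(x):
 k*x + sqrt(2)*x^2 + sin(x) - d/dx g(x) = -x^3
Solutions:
 g(x) = C1 + k*x^2/2 + x^4/4 + sqrt(2)*x^3/3 - cos(x)


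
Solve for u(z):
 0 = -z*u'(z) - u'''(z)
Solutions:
 u(z) = C1 + Integral(C2*airyai(-z) + C3*airybi(-z), z)


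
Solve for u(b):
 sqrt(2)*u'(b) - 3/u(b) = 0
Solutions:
 u(b) = -sqrt(C1 + 3*sqrt(2)*b)
 u(b) = sqrt(C1 + 3*sqrt(2)*b)


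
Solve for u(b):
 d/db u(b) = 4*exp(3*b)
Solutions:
 u(b) = C1 + 4*exp(3*b)/3


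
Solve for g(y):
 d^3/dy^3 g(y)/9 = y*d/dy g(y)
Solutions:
 g(y) = C1 + Integral(C2*airyai(3^(2/3)*y) + C3*airybi(3^(2/3)*y), y)


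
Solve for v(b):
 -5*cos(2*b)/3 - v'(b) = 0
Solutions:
 v(b) = C1 - 5*sin(2*b)/6


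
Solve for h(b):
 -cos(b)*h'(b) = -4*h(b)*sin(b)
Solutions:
 h(b) = C1/cos(b)^4


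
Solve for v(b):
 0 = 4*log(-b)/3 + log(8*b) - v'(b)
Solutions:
 v(b) = C1 + 7*b*log(b)/3 + b*(-7/3 + 3*log(2) + 4*I*pi/3)


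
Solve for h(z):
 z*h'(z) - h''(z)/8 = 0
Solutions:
 h(z) = C1 + C2*erfi(2*z)


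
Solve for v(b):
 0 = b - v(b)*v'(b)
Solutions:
 v(b) = -sqrt(C1 + b^2)
 v(b) = sqrt(C1 + b^2)


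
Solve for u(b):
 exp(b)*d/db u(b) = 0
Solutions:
 u(b) = C1


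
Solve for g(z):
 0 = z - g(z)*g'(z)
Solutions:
 g(z) = -sqrt(C1 + z^2)
 g(z) = sqrt(C1 + z^2)


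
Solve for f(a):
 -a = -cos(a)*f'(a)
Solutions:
 f(a) = C1 + Integral(a/cos(a), a)


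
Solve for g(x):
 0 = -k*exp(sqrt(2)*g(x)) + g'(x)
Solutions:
 g(x) = sqrt(2)*(2*log(-1/(C1 + k*x)) - log(2))/4


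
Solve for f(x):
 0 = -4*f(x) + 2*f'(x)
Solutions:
 f(x) = C1*exp(2*x)


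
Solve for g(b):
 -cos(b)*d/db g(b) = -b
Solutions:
 g(b) = C1 + Integral(b/cos(b), b)


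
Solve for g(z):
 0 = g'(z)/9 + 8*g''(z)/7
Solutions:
 g(z) = C1 + C2*exp(-7*z/72)


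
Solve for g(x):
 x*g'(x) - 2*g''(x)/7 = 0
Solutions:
 g(x) = C1 + C2*erfi(sqrt(7)*x/2)


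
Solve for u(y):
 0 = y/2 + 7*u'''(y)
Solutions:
 u(y) = C1 + C2*y + C3*y^2 - y^4/336


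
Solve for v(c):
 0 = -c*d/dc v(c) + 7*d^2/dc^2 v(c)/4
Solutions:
 v(c) = C1 + C2*erfi(sqrt(14)*c/7)


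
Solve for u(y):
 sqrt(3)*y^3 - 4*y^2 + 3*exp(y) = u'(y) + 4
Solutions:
 u(y) = C1 + sqrt(3)*y^4/4 - 4*y^3/3 - 4*y + 3*exp(y)


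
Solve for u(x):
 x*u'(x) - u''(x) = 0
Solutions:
 u(x) = C1 + C2*erfi(sqrt(2)*x/2)


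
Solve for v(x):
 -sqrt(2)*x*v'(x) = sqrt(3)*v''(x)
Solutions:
 v(x) = C1 + C2*erf(6^(3/4)*x/6)


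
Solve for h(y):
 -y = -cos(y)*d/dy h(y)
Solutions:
 h(y) = C1 + Integral(y/cos(y), y)


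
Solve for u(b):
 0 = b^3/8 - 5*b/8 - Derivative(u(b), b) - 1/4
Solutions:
 u(b) = C1 + b^4/32 - 5*b^2/16 - b/4


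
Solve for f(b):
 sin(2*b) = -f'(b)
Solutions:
 f(b) = C1 + cos(2*b)/2


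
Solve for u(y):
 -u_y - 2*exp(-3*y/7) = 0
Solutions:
 u(y) = C1 + 14*exp(-3*y/7)/3


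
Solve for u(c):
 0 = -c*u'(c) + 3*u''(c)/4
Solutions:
 u(c) = C1 + C2*erfi(sqrt(6)*c/3)


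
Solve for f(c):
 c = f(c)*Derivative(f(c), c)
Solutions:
 f(c) = -sqrt(C1 + c^2)
 f(c) = sqrt(C1 + c^2)


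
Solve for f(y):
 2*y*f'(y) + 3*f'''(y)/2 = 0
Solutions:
 f(y) = C1 + Integral(C2*airyai(-6^(2/3)*y/3) + C3*airybi(-6^(2/3)*y/3), y)


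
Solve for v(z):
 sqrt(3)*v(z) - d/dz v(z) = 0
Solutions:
 v(z) = C1*exp(sqrt(3)*z)


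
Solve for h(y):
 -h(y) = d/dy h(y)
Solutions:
 h(y) = C1*exp(-y)


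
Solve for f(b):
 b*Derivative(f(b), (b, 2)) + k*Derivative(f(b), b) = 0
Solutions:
 f(b) = C1 + b^(1 - re(k))*(C2*sin(log(b)*Abs(im(k))) + C3*cos(log(b)*im(k)))


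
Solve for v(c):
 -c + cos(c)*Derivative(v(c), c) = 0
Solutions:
 v(c) = C1 + Integral(c/cos(c), c)


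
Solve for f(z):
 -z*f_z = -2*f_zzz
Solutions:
 f(z) = C1 + Integral(C2*airyai(2^(2/3)*z/2) + C3*airybi(2^(2/3)*z/2), z)


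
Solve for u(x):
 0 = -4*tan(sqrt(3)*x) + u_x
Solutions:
 u(x) = C1 - 4*sqrt(3)*log(cos(sqrt(3)*x))/3


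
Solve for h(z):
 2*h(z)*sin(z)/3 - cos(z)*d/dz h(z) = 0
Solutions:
 h(z) = C1/cos(z)^(2/3)


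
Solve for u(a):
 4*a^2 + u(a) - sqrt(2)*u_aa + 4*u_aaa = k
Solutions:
 u(a) = C1*exp(a*(2^(2/3)/(-sqrt(2) + sqrt(-2 + (108 - sqrt(2))^2) + 108)^(1/3) + 2*sqrt(2) + 2^(1/3)*(-sqrt(2) + sqrt(-2 + (108 - sqrt(2))^2) + 108)^(1/3))/24)*sin(2^(1/3)*sqrt(3)*a*(-(-sqrt(2) + sqrt(-2 + (108 - sqrt(2))^2) + 108)^(1/3) + 2^(1/3)/(-sqrt(2) + sqrt(-2 + (108 - sqrt(2))^2) + 108)^(1/3))/24) + C2*exp(a*(2^(2/3)/(-sqrt(2) + sqrt(-2 + (108 - sqrt(2))^2) + 108)^(1/3) + 2*sqrt(2) + 2^(1/3)*(-sqrt(2) + sqrt(-2 + (108 - sqrt(2))^2) + 108)^(1/3))/24)*cos(2^(1/3)*sqrt(3)*a*(-(-sqrt(2) + sqrt(-2 + (108 - sqrt(2))^2) + 108)^(1/3) + 2^(1/3)/(-sqrt(2) + sqrt(-2 + (108 - sqrt(2))^2) + 108)^(1/3))/24) + C3*exp(a*(-2^(1/3)*(-sqrt(2) + sqrt(-2 + (108 - sqrt(2))^2) + 108)^(1/3) - 2^(2/3)/(-sqrt(2) + sqrt(-2 + (108 - sqrt(2))^2) + 108)^(1/3) + sqrt(2))/12) - 4*a^2 + k - 8*sqrt(2)


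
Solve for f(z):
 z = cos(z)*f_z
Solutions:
 f(z) = C1 + Integral(z/cos(z), z)


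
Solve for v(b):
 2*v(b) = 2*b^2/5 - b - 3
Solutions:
 v(b) = b^2/5 - b/2 - 3/2


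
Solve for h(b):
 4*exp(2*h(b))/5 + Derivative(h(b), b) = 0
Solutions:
 h(b) = log(-sqrt(1/(C1 + 4*b))) - log(2) + log(10)/2
 h(b) = log(1/(C1 + 4*b))/2 - log(2) + log(10)/2


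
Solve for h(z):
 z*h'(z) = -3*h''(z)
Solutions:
 h(z) = C1 + C2*erf(sqrt(6)*z/6)


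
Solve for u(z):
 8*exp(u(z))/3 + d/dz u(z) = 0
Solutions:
 u(z) = log(1/(C1 + 8*z)) + log(3)


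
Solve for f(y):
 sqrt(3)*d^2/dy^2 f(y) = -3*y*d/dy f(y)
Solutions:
 f(y) = C1 + C2*erf(sqrt(2)*3^(1/4)*y/2)


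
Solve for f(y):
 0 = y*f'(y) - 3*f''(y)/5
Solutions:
 f(y) = C1 + C2*erfi(sqrt(30)*y/6)


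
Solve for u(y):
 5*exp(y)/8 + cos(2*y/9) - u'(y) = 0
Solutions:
 u(y) = C1 + 5*exp(y)/8 + 9*sin(2*y/9)/2


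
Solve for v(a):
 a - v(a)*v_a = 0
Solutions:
 v(a) = -sqrt(C1 + a^2)
 v(a) = sqrt(C1 + a^2)


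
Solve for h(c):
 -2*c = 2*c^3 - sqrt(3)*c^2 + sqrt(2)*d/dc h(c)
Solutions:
 h(c) = C1 - sqrt(2)*c^4/4 + sqrt(6)*c^3/6 - sqrt(2)*c^2/2


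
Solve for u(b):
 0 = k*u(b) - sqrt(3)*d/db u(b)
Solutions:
 u(b) = C1*exp(sqrt(3)*b*k/3)


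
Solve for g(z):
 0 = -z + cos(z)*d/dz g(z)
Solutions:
 g(z) = C1 + Integral(z/cos(z), z)


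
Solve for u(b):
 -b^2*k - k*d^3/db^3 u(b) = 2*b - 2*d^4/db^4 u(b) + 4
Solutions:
 u(b) = C1 + C2*b + C3*b^2 + C4*exp(b*k/2) - b^5/60 - b^4/(4*k) + b^3*(-2/3 - 2/k)/k


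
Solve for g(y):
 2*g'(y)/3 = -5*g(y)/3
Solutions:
 g(y) = C1*exp(-5*y/2)


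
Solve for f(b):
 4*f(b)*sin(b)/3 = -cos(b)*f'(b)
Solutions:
 f(b) = C1*cos(b)^(4/3)


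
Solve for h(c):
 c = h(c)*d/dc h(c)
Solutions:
 h(c) = -sqrt(C1 + c^2)
 h(c) = sqrt(C1 + c^2)


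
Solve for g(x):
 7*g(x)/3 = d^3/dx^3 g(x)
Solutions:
 g(x) = C3*exp(3^(2/3)*7^(1/3)*x/3) + (C1*sin(3^(1/6)*7^(1/3)*x/2) + C2*cos(3^(1/6)*7^(1/3)*x/2))*exp(-3^(2/3)*7^(1/3)*x/6)


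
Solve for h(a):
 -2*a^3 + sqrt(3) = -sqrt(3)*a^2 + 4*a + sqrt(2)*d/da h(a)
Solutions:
 h(a) = C1 - sqrt(2)*a^4/4 + sqrt(6)*a^3/6 - sqrt(2)*a^2 + sqrt(6)*a/2


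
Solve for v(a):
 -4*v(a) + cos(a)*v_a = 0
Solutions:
 v(a) = C1*(sin(a)^2 + 2*sin(a) + 1)/(sin(a)^2 - 2*sin(a) + 1)


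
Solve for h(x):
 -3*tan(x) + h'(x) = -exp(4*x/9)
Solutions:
 h(x) = C1 - 9*exp(4*x/9)/4 - 3*log(cos(x))


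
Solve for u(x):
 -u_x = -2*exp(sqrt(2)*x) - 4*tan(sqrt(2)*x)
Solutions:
 u(x) = C1 + sqrt(2)*exp(sqrt(2)*x) - 2*sqrt(2)*log(cos(sqrt(2)*x))


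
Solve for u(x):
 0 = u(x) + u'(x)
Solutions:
 u(x) = C1*exp(-x)


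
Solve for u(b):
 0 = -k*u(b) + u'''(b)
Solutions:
 u(b) = C1*exp(b*k^(1/3)) + C2*exp(b*k^(1/3)*(-1 + sqrt(3)*I)/2) + C3*exp(-b*k^(1/3)*(1 + sqrt(3)*I)/2)


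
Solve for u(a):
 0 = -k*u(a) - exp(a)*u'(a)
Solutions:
 u(a) = C1*exp(k*exp(-a))


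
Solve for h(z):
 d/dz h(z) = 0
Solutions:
 h(z) = C1


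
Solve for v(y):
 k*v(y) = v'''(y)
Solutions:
 v(y) = C1*exp(k^(1/3)*y) + C2*exp(k^(1/3)*y*(-1 + sqrt(3)*I)/2) + C3*exp(-k^(1/3)*y*(1 + sqrt(3)*I)/2)


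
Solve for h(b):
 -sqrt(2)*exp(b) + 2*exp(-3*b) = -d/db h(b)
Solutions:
 h(b) = C1 + sqrt(2)*exp(b) + 2*exp(-3*b)/3


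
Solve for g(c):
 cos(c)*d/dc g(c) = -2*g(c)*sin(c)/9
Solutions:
 g(c) = C1*cos(c)^(2/9)


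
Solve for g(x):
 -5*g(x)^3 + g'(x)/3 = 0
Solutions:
 g(x) = -sqrt(2)*sqrt(-1/(C1 + 15*x))/2
 g(x) = sqrt(2)*sqrt(-1/(C1 + 15*x))/2


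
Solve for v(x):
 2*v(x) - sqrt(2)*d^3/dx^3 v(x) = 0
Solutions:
 v(x) = C3*exp(2^(1/6)*x) + (C1*sin(2^(1/6)*sqrt(3)*x/2) + C2*cos(2^(1/6)*sqrt(3)*x/2))*exp(-2^(1/6)*x/2)


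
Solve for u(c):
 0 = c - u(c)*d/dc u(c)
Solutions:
 u(c) = -sqrt(C1 + c^2)
 u(c) = sqrt(C1 + c^2)


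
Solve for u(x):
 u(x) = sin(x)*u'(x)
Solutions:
 u(x) = C1*sqrt(cos(x) - 1)/sqrt(cos(x) + 1)


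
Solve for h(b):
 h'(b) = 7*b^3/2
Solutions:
 h(b) = C1 + 7*b^4/8


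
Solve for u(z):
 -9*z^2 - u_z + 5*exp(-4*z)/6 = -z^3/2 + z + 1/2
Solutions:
 u(z) = C1 + z^4/8 - 3*z^3 - z^2/2 - z/2 - 5*exp(-4*z)/24


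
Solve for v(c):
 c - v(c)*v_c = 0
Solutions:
 v(c) = -sqrt(C1 + c^2)
 v(c) = sqrt(C1 + c^2)


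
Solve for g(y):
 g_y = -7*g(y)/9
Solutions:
 g(y) = C1*exp(-7*y/9)


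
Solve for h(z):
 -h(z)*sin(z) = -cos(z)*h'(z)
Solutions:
 h(z) = C1/cos(z)


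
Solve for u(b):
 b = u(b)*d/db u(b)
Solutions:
 u(b) = -sqrt(C1 + b^2)
 u(b) = sqrt(C1 + b^2)


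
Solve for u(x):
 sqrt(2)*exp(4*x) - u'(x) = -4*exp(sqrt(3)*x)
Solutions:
 u(x) = C1 + sqrt(2)*exp(4*x)/4 + 4*sqrt(3)*exp(sqrt(3)*x)/3


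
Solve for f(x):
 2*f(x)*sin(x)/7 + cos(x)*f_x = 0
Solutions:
 f(x) = C1*cos(x)^(2/7)


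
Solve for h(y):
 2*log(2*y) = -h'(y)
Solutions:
 h(y) = C1 - 2*y*log(y) - y*log(4) + 2*y


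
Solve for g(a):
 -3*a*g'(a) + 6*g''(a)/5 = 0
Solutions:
 g(a) = C1 + C2*erfi(sqrt(5)*a/2)


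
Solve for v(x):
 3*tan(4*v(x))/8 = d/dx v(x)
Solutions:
 v(x) = -asin(C1*exp(3*x/2))/4 + pi/4
 v(x) = asin(C1*exp(3*x/2))/4


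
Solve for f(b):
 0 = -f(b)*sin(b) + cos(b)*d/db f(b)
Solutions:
 f(b) = C1/cos(b)


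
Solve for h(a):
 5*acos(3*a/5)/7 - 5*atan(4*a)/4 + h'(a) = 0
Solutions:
 h(a) = C1 - 5*a*acos(3*a/5)/7 + 5*a*atan(4*a)/4 + 5*sqrt(25 - 9*a^2)/21 - 5*log(16*a^2 + 1)/32


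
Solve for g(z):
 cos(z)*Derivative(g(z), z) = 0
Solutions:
 g(z) = C1


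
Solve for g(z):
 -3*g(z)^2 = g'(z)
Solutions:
 g(z) = 1/(C1 + 3*z)


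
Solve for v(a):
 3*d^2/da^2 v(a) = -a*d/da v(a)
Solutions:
 v(a) = C1 + C2*erf(sqrt(6)*a/6)


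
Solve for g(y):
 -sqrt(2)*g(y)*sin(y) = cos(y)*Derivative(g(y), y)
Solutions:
 g(y) = C1*cos(y)^(sqrt(2))


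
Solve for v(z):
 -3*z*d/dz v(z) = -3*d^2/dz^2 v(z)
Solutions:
 v(z) = C1 + C2*erfi(sqrt(2)*z/2)


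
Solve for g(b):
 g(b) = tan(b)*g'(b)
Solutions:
 g(b) = C1*sin(b)


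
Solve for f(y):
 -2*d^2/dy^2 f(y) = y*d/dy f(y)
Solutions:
 f(y) = C1 + C2*erf(y/2)


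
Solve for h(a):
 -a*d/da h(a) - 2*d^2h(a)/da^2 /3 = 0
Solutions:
 h(a) = C1 + C2*erf(sqrt(3)*a/2)


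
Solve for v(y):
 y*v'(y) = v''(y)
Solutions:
 v(y) = C1 + C2*erfi(sqrt(2)*y/2)


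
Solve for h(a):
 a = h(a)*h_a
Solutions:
 h(a) = -sqrt(C1 + a^2)
 h(a) = sqrt(C1 + a^2)


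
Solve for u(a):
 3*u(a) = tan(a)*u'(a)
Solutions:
 u(a) = C1*sin(a)^3


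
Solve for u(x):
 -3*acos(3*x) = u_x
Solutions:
 u(x) = C1 - 3*x*acos(3*x) + sqrt(1 - 9*x^2)


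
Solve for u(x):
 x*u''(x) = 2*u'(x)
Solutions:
 u(x) = C1 + C2*x^3


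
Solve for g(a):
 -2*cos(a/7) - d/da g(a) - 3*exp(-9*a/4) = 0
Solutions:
 g(a) = C1 - 14*sin(a/7) + 4*exp(-9*a/4)/3


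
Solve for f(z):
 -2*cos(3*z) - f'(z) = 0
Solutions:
 f(z) = C1 - 2*sin(3*z)/3


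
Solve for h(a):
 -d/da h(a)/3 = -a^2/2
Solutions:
 h(a) = C1 + a^3/2


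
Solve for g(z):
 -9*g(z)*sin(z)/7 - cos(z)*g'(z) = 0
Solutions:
 g(z) = C1*cos(z)^(9/7)


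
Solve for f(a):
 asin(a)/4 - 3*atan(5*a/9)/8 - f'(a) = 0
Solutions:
 f(a) = C1 + a*asin(a)/4 - 3*a*atan(5*a/9)/8 + sqrt(1 - a^2)/4 + 27*log(25*a^2 + 81)/80


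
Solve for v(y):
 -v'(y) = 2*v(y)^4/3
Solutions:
 v(y) = (-1 - sqrt(3)*I)*(1/(C1 + 2*y))^(1/3)/2
 v(y) = (-1 + sqrt(3)*I)*(1/(C1 + 2*y))^(1/3)/2
 v(y) = (1/(C1 + 2*y))^(1/3)


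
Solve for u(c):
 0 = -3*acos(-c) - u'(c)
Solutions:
 u(c) = C1 - 3*c*acos(-c) - 3*sqrt(1 - c^2)


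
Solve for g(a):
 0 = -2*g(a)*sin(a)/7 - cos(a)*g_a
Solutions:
 g(a) = C1*cos(a)^(2/7)


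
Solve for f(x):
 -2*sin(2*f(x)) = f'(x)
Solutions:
 f(x) = pi - acos((-C1 - exp(8*x))/(C1 - exp(8*x)))/2
 f(x) = acos((-C1 - exp(8*x))/(C1 - exp(8*x)))/2


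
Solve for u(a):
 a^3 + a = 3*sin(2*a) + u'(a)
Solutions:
 u(a) = C1 + a^4/4 + a^2/2 + 3*cos(2*a)/2


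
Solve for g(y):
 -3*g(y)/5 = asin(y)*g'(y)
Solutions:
 g(y) = C1*exp(-3*Integral(1/asin(y), y)/5)


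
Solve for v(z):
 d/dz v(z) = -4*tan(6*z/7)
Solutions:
 v(z) = C1 + 14*log(cos(6*z/7))/3


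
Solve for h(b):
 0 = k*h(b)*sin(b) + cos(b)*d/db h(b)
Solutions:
 h(b) = C1*exp(k*log(cos(b)))


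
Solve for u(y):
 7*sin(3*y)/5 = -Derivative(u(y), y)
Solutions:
 u(y) = C1 + 7*cos(3*y)/15


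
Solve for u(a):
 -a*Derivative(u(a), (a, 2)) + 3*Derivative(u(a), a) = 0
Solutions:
 u(a) = C1 + C2*a^4


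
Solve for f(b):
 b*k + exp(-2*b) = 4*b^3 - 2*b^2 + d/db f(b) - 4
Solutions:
 f(b) = C1 - b^4 + 2*b^3/3 + b^2*k/2 + 4*b - exp(-2*b)/2


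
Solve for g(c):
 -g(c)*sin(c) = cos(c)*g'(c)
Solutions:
 g(c) = C1*cos(c)


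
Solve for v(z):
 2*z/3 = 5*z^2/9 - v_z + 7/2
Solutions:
 v(z) = C1 + 5*z^3/27 - z^2/3 + 7*z/2


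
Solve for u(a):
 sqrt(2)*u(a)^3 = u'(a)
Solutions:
 u(a) = -sqrt(2)*sqrt(-1/(C1 + sqrt(2)*a))/2
 u(a) = sqrt(2)*sqrt(-1/(C1 + sqrt(2)*a))/2


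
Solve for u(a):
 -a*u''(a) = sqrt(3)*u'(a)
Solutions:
 u(a) = C1 + C2*a^(1 - sqrt(3))


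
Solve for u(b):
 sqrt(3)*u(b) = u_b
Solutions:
 u(b) = C1*exp(sqrt(3)*b)


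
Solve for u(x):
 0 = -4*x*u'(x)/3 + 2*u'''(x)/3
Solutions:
 u(x) = C1 + Integral(C2*airyai(2^(1/3)*x) + C3*airybi(2^(1/3)*x), x)


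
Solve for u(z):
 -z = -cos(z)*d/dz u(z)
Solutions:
 u(z) = C1 + Integral(z/cos(z), z)


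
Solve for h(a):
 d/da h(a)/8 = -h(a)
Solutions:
 h(a) = C1*exp(-8*a)


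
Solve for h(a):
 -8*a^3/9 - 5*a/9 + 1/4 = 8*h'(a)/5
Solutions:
 h(a) = C1 - 5*a^4/36 - 25*a^2/144 + 5*a/32


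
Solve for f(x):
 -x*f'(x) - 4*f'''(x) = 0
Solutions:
 f(x) = C1 + Integral(C2*airyai(-2^(1/3)*x/2) + C3*airybi(-2^(1/3)*x/2), x)


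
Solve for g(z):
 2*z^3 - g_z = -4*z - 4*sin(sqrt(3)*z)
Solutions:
 g(z) = C1 + z^4/2 + 2*z^2 - 4*sqrt(3)*cos(sqrt(3)*z)/3


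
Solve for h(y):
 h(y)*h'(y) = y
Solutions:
 h(y) = -sqrt(C1 + y^2)
 h(y) = sqrt(C1 + y^2)


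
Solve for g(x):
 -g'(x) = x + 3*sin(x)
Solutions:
 g(x) = C1 - x^2/2 + 3*cos(x)


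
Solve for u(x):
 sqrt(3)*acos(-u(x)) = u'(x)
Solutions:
 Integral(1/acos(-_y), (_y, u(x))) = C1 + sqrt(3)*x


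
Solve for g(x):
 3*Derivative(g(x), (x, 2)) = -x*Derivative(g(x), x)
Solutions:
 g(x) = C1 + C2*erf(sqrt(6)*x/6)


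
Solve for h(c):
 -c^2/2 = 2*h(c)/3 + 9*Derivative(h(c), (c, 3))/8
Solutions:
 h(c) = C3*exp(-2*2^(1/3)*c/3) - 3*c^2/4 + (C1*sin(2^(1/3)*sqrt(3)*c/3) + C2*cos(2^(1/3)*sqrt(3)*c/3))*exp(2^(1/3)*c/3)


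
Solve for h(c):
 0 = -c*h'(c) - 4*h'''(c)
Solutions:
 h(c) = C1 + Integral(C2*airyai(-2^(1/3)*c/2) + C3*airybi(-2^(1/3)*c/2), c)


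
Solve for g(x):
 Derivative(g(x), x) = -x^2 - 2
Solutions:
 g(x) = C1 - x^3/3 - 2*x


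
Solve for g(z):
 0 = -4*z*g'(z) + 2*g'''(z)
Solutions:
 g(z) = C1 + Integral(C2*airyai(2^(1/3)*z) + C3*airybi(2^(1/3)*z), z)


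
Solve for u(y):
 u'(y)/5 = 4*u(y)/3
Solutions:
 u(y) = C1*exp(20*y/3)


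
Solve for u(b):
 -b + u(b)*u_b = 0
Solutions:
 u(b) = -sqrt(C1 + b^2)
 u(b) = sqrt(C1 + b^2)


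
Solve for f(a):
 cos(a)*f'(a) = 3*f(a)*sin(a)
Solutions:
 f(a) = C1/cos(a)^3


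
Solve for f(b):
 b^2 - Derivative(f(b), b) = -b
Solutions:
 f(b) = C1 + b^3/3 + b^2/2


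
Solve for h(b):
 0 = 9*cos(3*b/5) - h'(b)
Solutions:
 h(b) = C1 + 15*sin(3*b/5)


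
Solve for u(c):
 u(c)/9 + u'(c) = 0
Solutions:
 u(c) = C1*exp(-c/9)


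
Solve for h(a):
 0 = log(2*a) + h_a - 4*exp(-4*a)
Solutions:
 h(a) = C1 - a*log(a) + a*(1 - log(2)) - exp(-4*a)


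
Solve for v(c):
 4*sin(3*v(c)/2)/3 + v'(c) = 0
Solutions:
 v(c) = -2*acos((-C1 - exp(4*c))/(C1 - exp(4*c)))/3 + 4*pi/3
 v(c) = 2*acos((-C1 - exp(4*c))/(C1 - exp(4*c)))/3


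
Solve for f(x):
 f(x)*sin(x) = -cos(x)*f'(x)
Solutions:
 f(x) = C1*cos(x)


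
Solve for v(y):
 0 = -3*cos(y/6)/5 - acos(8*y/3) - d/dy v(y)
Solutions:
 v(y) = C1 - y*acos(8*y/3) + sqrt(9 - 64*y^2)/8 - 18*sin(y/6)/5


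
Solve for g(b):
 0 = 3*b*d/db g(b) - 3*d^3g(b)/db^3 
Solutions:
 g(b) = C1 + Integral(C2*airyai(b) + C3*airybi(b), b)


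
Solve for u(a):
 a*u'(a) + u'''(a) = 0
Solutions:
 u(a) = C1 + Integral(C2*airyai(-a) + C3*airybi(-a), a)


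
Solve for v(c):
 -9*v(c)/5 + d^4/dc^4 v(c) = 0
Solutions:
 v(c) = C1*exp(-sqrt(3)*5^(3/4)*c/5) + C2*exp(sqrt(3)*5^(3/4)*c/5) + C3*sin(sqrt(3)*5^(3/4)*c/5) + C4*cos(sqrt(3)*5^(3/4)*c/5)


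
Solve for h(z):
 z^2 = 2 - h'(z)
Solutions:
 h(z) = C1 - z^3/3 + 2*z


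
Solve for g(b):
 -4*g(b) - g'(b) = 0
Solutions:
 g(b) = C1*exp(-4*b)


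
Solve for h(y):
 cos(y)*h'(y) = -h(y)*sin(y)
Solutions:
 h(y) = C1*cos(y)


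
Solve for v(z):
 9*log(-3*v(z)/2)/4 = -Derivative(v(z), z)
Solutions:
 4*Integral(1/(log(-_y) - log(2) + log(3)), (_y, v(z)))/9 = C1 - z


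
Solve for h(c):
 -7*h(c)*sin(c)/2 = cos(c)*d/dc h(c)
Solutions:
 h(c) = C1*cos(c)^(7/2)


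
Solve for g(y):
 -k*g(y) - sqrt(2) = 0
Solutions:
 g(y) = -sqrt(2)/k


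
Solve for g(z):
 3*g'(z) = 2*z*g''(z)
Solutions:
 g(z) = C1 + C2*z^(5/2)


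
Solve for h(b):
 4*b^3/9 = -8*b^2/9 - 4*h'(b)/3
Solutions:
 h(b) = C1 - b^4/12 - 2*b^3/9


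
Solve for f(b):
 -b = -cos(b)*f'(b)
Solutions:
 f(b) = C1 + Integral(b/cos(b), b)


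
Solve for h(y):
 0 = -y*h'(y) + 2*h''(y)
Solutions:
 h(y) = C1 + C2*erfi(y/2)


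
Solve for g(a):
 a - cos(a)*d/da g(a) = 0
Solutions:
 g(a) = C1 + Integral(a/cos(a), a)


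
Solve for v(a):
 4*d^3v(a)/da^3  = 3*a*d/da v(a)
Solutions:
 v(a) = C1 + Integral(C2*airyai(6^(1/3)*a/2) + C3*airybi(6^(1/3)*a/2), a)


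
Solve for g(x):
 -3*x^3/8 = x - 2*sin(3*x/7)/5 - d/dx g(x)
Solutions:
 g(x) = C1 + 3*x^4/32 + x^2/2 + 14*cos(3*x/7)/15


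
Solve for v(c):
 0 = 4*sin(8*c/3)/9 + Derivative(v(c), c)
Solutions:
 v(c) = C1 + cos(8*c/3)/6


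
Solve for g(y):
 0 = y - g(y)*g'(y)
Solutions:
 g(y) = -sqrt(C1 + y^2)
 g(y) = sqrt(C1 + y^2)


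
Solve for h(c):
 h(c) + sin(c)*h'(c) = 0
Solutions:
 h(c) = C1*sqrt(cos(c) + 1)/sqrt(cos(c) - 1)


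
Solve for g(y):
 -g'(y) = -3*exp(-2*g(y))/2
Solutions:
 g(y) = log(-sqrt(C1 + 3*y))
 g(y) = log(C1 + 3*y)/2


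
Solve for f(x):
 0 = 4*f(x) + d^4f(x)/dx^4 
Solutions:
 f(x) = (C1*sin(x) + C2*cos(x))*exp(-x) + (C3*sin(x) + C4*cos(x))*exp(x)


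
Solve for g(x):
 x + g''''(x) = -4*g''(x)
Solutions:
 g(x) = C1 + C2*x + C3*sin(2*x) + C4*cos(2*x) - x^3/24


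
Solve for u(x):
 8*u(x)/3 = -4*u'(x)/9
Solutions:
 u(x) = C1*exp(-6*x)


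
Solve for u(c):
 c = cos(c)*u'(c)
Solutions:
 u(c) = C1 + Integral(c/cos(c), c)


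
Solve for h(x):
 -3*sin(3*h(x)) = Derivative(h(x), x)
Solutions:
 h(x) = -acos((-C1 - exp(18*x))/(C1 - exp(18*x)))/3 + 2*pi/3
 h(x) = acos((-C1 - exp(18*x))/(C1 - exp(18*x)))/3


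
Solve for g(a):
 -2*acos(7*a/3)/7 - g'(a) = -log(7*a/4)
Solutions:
 g(a) = C1 + a*log(a) - 2*a*acos(7*a/3)/7 - 2*a*log(2) - a + a*log(7) + 2*sqrt(9 - 49*a^2)/49


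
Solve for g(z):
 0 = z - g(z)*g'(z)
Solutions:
 g(z) = -sqrt(C1 + z^2)
 g(z) = sqrt(C1 + z^2)


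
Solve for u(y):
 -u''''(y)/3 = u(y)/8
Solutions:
 u(y) = (C1*sin(2^(3/4)*3^(1/4)*y/4) + C2*cos(2^(3/4)*3^(1/4)*y/4))*exp(-2^(3/4)*3^(1/4)*y/4) + (C3*sin(2^(3/4)*3^(1/4)*y/4) + C4*cos(2^(3/4)*3^(1/4)*y/4))*exp(2^(3/4)*3^(1/4)*y/4)


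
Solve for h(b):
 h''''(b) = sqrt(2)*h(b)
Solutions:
 h(b) = C1*exp(-2^(1/8)*b) + C2*exp(2^(1/8)*b) + C3*sin(2^(1/8)*b) + C4*cos(2^(1/8)*b)


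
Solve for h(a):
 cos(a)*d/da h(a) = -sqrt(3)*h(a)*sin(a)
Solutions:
 h(a) = C1*cos(a)^(sqrt(3))


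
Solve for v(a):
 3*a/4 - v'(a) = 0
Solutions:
 v(a) = C1 + 3*a^2/8


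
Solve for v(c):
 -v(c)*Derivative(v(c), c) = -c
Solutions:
 v(c) = -sqrt(C1 + c^2)
 v(c) = sqrt(C1 + c^2)


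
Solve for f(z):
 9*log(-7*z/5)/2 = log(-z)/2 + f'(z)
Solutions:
 f(z) = C1 + 4*z*log(-z) + z*(-5*log(5) - 4 + log(35)/2 + 4*log(7))


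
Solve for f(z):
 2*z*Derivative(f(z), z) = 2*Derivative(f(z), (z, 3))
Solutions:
 f(z) = C1 + Integral(C2*airyai(z) + C3*airybi(z), z)


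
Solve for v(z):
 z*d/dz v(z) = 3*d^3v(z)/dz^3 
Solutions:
 v(z) = C1 + Integral(C2*airyai(3^(2/3)*z/3) + C3*airybi(3^(2/3)*z/3), z)


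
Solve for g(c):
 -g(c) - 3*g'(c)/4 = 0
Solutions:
 g(c) = C1*exp(-4*c/3)


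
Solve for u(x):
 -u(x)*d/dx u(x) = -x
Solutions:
 u(x) = -sqrt(C1 + x^2)
 u(x) = sqrt(C1 + x^2)


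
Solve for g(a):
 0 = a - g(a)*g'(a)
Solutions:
 g(a) = -sqrt(C1 + a^2)
 g(a) = sqrt(C1 + a^2)


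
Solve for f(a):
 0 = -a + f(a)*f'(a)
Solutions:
 f(a) = -sqrt(C1 + a^2)
 f(a) = sqrt(C1 + a^2)


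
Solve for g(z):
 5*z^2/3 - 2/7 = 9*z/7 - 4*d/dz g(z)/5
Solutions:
 g(z) = C1 - 25*z^3/36 + 45*z^2/56 + 5*z/14


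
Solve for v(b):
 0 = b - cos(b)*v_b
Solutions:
 v(b) = C1 + Integral(b/cos(b), b)


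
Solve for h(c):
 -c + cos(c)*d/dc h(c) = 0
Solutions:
 h(c) = C1 + Integral(c/cos(c), c)


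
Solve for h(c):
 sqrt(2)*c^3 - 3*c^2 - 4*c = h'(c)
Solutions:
 h(c) = C1 + sqrt(2)*c^4/4 - c^3 - 2*c^2


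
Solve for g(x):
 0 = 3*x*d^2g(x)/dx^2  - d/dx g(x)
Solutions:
 g(x) = C1 + C2*x^(4/3)


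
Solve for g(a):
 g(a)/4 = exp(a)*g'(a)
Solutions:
 g(a) = C1*exp(-exp(-a)/4)


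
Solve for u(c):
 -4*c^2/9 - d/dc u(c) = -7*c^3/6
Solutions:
 u(c) = C1 + 7*c^4/24 - 4*c^3/27


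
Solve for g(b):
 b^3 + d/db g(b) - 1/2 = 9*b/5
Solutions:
 g(b) = C1 - b^4/4 + 9*b^2/10 + b/2


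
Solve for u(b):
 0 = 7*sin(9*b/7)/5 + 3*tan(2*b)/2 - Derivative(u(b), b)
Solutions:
 u(b) = C1 - 3*log(cos(2*b))/4 - 49*cos(9*b/7)/45


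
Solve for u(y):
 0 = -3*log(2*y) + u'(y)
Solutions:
 u(y) = C1 + 3*y*log(y) - 3*y + y*log(8)


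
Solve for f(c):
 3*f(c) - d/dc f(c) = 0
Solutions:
 f(c) = C1*exp(3*c)


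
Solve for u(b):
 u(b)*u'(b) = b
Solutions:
 u(b) = -sqrt(C1 + b^2)
 u(b) = sqrt(C1 + b^2)


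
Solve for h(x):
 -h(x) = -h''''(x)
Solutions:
 h(x) = C1*exp(-x) + C2*exp(x) + C3*sin(x) + C4*cos(x)


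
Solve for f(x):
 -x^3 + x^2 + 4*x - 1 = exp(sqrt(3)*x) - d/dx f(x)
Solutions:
 f(x) = C1 + x^4/4 - x^3/3 - 2*x^2 + x + sqrt(3)*exp(sqrt(3)*x)/3


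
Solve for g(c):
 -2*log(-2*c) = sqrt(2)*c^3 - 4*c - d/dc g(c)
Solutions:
 g(c) = C1 + sqrt(2)*c^4/4 - 2*c^2 + 2*c*log(-c) + 2*c*(-1 + log(2))


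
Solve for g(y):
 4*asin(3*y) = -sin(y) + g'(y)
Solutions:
 g(y) = C1 + 4*y*asin(3*y) + 4*sqrt(1 - 9*y^2)/3 - cos(y)


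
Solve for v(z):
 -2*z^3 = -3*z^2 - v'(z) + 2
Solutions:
 v(z) = C1 + z^4/2 - z^3 + 2*z


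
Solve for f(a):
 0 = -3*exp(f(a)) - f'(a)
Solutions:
 f(a) = log(1/(C1 + 3*a))


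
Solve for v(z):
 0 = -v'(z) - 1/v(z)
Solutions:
 v(z) = -sqrt(C1 - 2*z)
 v(z) = sqrt(C1 - 2*z)


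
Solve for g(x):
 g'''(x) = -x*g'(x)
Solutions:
 g(x) = C1 + Integral(C2*airyai(-x) + C3*airybi(-x), x)


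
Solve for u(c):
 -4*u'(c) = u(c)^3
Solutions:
 u(c) = -sqrt(2)*sqrt(-1/(C1 - c))
 u(c) = sqrt(2)*sqrt(-1/(C1 - c))


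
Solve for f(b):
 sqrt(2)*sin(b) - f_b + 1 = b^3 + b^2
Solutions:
 f(b) = C1 - b^4/4 - b^3/3 + b - sqrt(2)*cos(b)


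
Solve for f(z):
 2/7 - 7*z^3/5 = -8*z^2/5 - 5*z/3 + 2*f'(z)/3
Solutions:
 f(z) = C1 - 21*z^4/40 + 4*z^3/5 + 5*z^2/4 + 3*z/7


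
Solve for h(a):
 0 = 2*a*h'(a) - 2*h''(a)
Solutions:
 h(a) = C1 + C2*erfi(sqrt(2)*a/2)


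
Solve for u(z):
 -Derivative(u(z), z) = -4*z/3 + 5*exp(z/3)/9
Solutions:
 u(z) = C1 + 2*z^2/3 - 5*exp(z/3)/3


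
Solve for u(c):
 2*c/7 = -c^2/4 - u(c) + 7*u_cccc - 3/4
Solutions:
 u(c) = C1*exp(-7^(3/4)*c/7) + C2*exp(7^(3/4)*c/7) + C3*sin(7^(3/4)*c/7) + C4*cos(7^(3/4)*c/7) - c^2/4 - 2*c/7 - 3/4


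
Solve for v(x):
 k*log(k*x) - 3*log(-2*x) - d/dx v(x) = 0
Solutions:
 v(x) = C1 + x*(k - 3)*log(-x) + x*(k*log(-k) - k - 3*log(2) + 3)


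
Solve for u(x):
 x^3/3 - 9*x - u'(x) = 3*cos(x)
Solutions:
 u(x) = C1 + x^4/12 - 9*x^2/2 - 3*sin(x)


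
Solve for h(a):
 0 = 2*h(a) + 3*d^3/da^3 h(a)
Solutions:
 h(a) = C3*exp(-2^(1/3)*3^(2/3)*a/3) + (C1*sin(2^(1/3)*3^(1/6)*a/2) + C2*cos(2^(1/3)*3^(1/6)*a/2))*exp(2^(1/3)*3^(2/3)*a/6)


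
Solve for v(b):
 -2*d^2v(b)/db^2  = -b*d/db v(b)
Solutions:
 v(b) = C1 + C2*erfi(b/2)


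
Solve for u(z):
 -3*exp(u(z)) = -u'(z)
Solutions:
 u(z) = log(-1/(C1 + 3*z))


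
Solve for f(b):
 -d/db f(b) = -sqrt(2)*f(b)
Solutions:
 f(b) = C1*exp(sqrt(2)*b)


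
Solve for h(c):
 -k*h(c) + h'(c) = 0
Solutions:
 h(c) = C1*exp(c*k)


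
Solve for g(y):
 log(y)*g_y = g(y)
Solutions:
 g(y) = C1*exp(li(y))


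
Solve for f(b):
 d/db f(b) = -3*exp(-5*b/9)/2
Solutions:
 f(b) = C1 + 27*exp(-5*b/9)/10


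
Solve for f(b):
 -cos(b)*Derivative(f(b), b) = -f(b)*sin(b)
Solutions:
 f(b) = C1/cos(b)


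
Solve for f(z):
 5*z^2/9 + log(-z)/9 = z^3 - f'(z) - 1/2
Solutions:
 f(z) = C1 + z^4/4 - 5*z^3/27 - z*log(-z)/9 - 7*z/18


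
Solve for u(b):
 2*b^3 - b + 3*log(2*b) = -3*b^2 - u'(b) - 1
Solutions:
 u(b) = C1 - b^4/2 - b^3 + b^2/2 - 3*b*log(b) - b*log(8) + 2*b


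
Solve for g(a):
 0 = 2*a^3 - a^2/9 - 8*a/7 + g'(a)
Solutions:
 g(a) = C1 - a^4/2 + a^3/27 + 4*a^2/7


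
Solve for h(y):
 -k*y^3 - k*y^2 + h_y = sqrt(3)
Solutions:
 h(y) = C1 + k*y^4/4 + k*y^3/3 + sqrt(3)*y


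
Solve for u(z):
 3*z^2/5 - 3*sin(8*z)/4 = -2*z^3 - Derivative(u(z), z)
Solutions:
 u(z) = C1 - z^4/2 - z^3/5 - 3*cos(8*z)/32


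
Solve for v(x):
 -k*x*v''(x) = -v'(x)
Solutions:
 v(x) = C1 + x^(((re(k) + 1)*re(k) + im(k)^2)/(re(k)^2 + im(k)^2))*(C2*sin(log(x)*Abs(im(k))/(re(k)^2 + im(k)^2)) + C3*cos(log(x)*im(k)/(re(k)^2 + im(k)^2)))


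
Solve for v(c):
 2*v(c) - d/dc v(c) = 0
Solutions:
 v(c) = C1*exp(2*c)


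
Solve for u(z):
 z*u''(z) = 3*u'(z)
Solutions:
 u(z) = C1 + C2*z^4


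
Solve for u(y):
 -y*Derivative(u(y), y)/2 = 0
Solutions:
 u(y) = C1


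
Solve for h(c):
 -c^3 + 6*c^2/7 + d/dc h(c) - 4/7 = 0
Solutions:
 h(c) = C1 + c^4/4 - 2*c^3/7 + 4*c/7


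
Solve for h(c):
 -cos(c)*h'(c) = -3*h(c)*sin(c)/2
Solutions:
 h(c) = C1/cos(c)^(3/2)


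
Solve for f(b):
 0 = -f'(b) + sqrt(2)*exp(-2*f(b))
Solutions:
 f(b) = log(-sqrt(C1 + 2*sqrt(2)*b))
 f(b) = log(C1 + 2*sqrt(2)*b)/2


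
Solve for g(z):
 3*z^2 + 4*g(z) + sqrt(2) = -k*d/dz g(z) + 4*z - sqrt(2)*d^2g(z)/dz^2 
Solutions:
 g(z) = C1*exp(sqrt(2)*z*(-k + sqrt(k^2 - 16*sqrt(2)))/4) + C2*exp(-sqrt(2)*z*(k + sqrt(k^2 - 16*sqrt(2)))/4) - 3*k^2/32 + 3*k*z/8 - k/4 - 3*z^2/4 + z + sqrt(2)/8


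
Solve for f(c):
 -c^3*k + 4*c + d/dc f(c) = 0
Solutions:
 f(c) = C1 + c^4*k/4 - 2*c^2
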